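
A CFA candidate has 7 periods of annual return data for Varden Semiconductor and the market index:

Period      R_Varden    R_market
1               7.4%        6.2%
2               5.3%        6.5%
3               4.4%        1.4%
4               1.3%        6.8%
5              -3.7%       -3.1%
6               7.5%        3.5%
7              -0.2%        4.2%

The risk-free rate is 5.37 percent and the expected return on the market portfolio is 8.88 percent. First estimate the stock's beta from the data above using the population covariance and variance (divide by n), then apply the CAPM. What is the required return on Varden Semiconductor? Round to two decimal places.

7.79%

Mean R_i = (7.4 + 5.3 + 4.4 + 1.3 − 3.7 + 7.5 − 0.2) / 7 = 3.1429%
Mean R_m = (6.2 + 6.5 + 1.4 + 6.8 − 3.1 + 3.5 + 4.2) / 7 = 3.6429%
Σ(R_i − R̄_i)(R_m − R̄_m) = 52.0671  ⇒  Cov = 52.0671 / 7 = 7.4382
Σ(R_m − R̄_m)² = 75.4971  ⇒  Var(R_m) = 75.4971 / 7 = 10.7853
β = Cov / Var(R_m) = 7.4382 / 10.7853 = 0.6897
MRP = 8.88% − 5.37% = 3.51%
E(R) = R_f + β × MRP = 5.37% + 0.6897 × 3.51% = 7.79%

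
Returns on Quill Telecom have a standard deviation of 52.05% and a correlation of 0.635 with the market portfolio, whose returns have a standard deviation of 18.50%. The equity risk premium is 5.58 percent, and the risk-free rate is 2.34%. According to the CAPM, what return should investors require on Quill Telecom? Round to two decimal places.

12.31%

β = ρ × σ_i / σ_m = 0.635 × 52.05% / 18.50% = 1.7866
E(R) = 2.34% + 1.7866 × 5.58% = 12.31%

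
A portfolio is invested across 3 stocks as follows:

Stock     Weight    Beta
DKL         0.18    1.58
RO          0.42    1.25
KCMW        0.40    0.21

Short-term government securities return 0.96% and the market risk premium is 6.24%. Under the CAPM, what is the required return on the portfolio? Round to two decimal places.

β_P = Σ w_i β_i = 0.18×1.58 + 0.42×1.25 + 0.40×0.21 = 0.8934
E(R_P) = R_f + β_P × MRP = 0.96% + 0.8934 × 6.24% = 6.53%

6.53%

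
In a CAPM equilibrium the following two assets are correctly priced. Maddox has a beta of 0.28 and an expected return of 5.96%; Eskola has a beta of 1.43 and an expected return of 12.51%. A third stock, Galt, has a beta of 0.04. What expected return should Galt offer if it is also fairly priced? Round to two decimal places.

4.59%

MRP (SML slope) = (12.51% − 5.96%) / (1.43 − 0.28) = 6.55% / 1.15 = 5.6957%
R_f (intercept) = 5.96% − 0.28 × 5.6957% = 4.3652%
E(R_Galt) = R_f + β × MRP = 4.3652% + 0.04 × 5.6957% = 4.59%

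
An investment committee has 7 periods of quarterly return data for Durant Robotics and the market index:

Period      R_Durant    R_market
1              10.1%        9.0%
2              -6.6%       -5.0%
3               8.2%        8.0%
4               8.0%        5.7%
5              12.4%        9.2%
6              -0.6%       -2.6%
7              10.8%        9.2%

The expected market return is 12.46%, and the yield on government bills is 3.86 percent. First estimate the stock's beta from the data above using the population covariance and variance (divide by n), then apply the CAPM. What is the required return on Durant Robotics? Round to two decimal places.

Mean R_i = (10.1 − 6.6 + 8.2 + 8.0 + 12.4 − 0.6 + 10.8) / 7 = 6.0429%
Mean R_m = (9.0 − 5.0 + 8.0 + 5.7 + 9.2 − 2.6 + 9.2) / 7 = 4.7857%
Σ(R_i − R̄_i)(R_m − R̄_m) = 247.6643  ⇒  Cov = 247.6643 / 7 = 35.3806
Σ(R_m − R̄_m)² = 218.2086  ⇒  Var(R_m) = 218.2086 / 7 = 31.1727
β = Cov / Var(R_m) = 35.3806 / 31.1727 = 1.1350
MRP = 12.46% − 3.86% = 8.60%
E(R) = R_f + β × MRP = 3.86% + 1.1350 × 8.60% = 13.62%

13.62%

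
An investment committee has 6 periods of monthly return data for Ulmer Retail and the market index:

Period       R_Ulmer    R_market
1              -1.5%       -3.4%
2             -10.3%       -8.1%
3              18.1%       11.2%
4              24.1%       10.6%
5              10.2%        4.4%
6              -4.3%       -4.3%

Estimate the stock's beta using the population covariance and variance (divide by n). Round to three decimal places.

1.634

Mean R_i = (-1.5 − 10.3 + 18.1 + 24.1 + 10.2 − 4.3) / 6 = 6.0500%
Mean R_m = (-3.4 − 8.1 + 11.2 + 10.6 + 4.4 − 4.3) / 6 = 1.7333%
Σ(R_i − R̄_i)(R_m − R̄_m) = 547.1600  ⇒  Cov = 547.1600 / 6 = 91.1933
Σ(R_m − R̄_m)² = 334.7933  ⇒  Var(R_m) = 334.7933 / 6 = 55.7989
β = Cov / Var(R_m) = 91.1933 / 55.7989 = 1.6343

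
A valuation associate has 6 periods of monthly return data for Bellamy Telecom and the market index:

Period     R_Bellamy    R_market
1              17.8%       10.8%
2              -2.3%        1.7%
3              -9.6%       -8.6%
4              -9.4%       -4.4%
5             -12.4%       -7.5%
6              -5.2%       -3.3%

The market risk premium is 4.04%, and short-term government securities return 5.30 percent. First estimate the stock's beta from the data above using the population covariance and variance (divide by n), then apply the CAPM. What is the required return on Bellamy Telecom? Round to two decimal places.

Mean R_i = (17.8 − 2.3 − 9.6 − 9.4 − 12.4 − 5.2) / 6 = -3.5167%
Mean R_m = (10.8 + 1.7 − 8.6 − 4.4 − 7.5 − 3.3) / 6 = -1.8833%
Σ(R_i − R̄_i)(R_m − R̄_m) = 382.6717  ⇒  Cov = 382.6717 / 6 = 63.7786
Σ(R_m − R̄_m)² = 258.7083  ⇒  Var(R_m) = 258.7083 / 6 = 43.1181
β = Cov / Var(R_m) = 63.7786 / 43.1181 = 1.4792
E(R) = R_f + β × MRP = 5.30% + 1.4792 × 4.04% = 11.28%

11.28%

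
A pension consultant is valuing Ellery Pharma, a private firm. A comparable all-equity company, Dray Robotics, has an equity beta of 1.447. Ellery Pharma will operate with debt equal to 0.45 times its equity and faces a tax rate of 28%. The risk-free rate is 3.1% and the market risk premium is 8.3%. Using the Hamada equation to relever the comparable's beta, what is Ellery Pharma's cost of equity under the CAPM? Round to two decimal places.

β_L = β_U × [1 + (1 − t)(D/E)] = 1.447 × [1 + (1 − 0.28) × 0.45]
    = 1.447 × [1 + 0.72 × 0.45] = 1.447 × 1.3240 = 1.9158
E(R) = R_f + β_L × MRP = 3.1% + 1.9158 × 8.3% = 19.00%

19.00%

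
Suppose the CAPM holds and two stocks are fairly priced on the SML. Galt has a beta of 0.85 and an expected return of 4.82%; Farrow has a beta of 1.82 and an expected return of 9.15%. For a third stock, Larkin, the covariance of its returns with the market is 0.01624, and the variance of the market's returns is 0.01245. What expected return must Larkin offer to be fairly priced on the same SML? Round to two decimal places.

6.85%

MRP = (9.15% − 4.82%) / (1.82 − 0.85) = 4.4639%
R_f = 4.82% − 0.85 × 4.4639% = 1.0257%
β_Larkin = Cov / Var(R_m) = 0.01624 / 0.01245 = 1.3044
E(R_Larkin) = R_f + β × MRP = 1.0257% + 1.3044 × 4.4639% = 6.85%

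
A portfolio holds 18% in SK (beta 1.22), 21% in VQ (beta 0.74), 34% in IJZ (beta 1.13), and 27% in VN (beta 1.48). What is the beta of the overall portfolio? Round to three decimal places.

1.159

β_P = Σ w_i β_i = 0.18×1.22 + 0.21×0.74 + 0.34×1.13 + 0.27×1.48 = 1.1588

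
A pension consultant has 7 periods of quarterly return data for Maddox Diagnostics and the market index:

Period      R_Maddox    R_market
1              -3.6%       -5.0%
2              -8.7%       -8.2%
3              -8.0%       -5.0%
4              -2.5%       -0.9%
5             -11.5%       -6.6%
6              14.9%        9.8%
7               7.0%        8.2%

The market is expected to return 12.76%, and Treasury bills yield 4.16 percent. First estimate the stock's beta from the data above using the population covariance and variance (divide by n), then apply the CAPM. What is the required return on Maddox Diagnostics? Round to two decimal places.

Mean R_i = (-3.6 − 8.7 − 8.0 − 2.5 − 11.5 + 14.9 + 7.0) / 7 = -1.7714%
Mean R_m = (-5.0 − 8.2 − 5.0 − 0.9 − 6.6 + 9.8 + 8.2) / 7 = -1.1000%
Σ(R_i − R̄_i)(R_m − R̄_m) = 397.2700  ⇒  Cov = 397.2700 / 7 = 56.7529
Σ(R_m − R̄_m)² = 316.4200  ⇒  Var(R_m) = 316.4200 / 7 = 45.2029
β = Cov / Var(R_m) = 56.7529 / 45.2029 = 1.2555
MRP = 12.76% − 4.16% = 8.60%
E(R) = R_f + β × MRP = 4.16% + 1.2555 × 8.60% = 14.96%

14.96%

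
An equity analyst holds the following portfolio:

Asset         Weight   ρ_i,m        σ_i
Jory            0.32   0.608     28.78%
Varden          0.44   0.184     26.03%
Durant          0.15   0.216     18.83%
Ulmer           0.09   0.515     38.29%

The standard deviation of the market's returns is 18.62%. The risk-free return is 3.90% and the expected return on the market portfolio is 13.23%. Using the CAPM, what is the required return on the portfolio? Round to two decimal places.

8.96%

β_Jory = 0.608 × 28.78% / 18.62% = 0.9398
β_Varden = 0.184 × 26.03% / 18.62% = 0.2572
β_Durant = 0.216 × 18.83% / 18.62% = 0.2184
β_Ulmer = 0.515 × 38.29% / 18.62% = 1.0590
β_P = Σ w_i β_i = 0.32×0.9398 + 0.44×0.2572 + 0.15×0.2184 + 0.09×1.0590 = 0.5420
MRP = 13.23% − 3.90% = 9.33%
E(R_P) = R_f + β_P × MRP = 3.90% + 0.5420 × 9.33% = 8.96%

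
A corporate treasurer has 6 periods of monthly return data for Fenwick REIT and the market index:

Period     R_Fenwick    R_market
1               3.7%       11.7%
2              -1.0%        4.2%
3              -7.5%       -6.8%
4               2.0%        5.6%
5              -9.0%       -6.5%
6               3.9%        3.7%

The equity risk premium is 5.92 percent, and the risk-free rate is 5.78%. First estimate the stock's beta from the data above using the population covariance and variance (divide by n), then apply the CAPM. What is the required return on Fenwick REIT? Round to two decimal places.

Mean R_i = (3.7 − 1.0 − 7.5 + 2.0 − 9.0 + 3.9) / 6 = -1.3167%
Mean R_m = (11.7 + 4.2 − 6.8 + 5.6 − 6.5 + 3.7) / 6 = 1.9833%
Σ(R_i − R̄_i)(R_m − R̄_m) = 189.8883  ⇒  Cov = 189.8883 / 6 = 31.6481
Σ(R_m − R̄_m)² = 264.4683  ⇒  Var(R_m) = 264.4683 / 6 = 44.0781
β = Cov / Var(R_m) = 31.6481 / 44.0781 = 0.7180
E(R) = R_f + β × MRP = 5.78% + 0.7180 × 5.92% = 10.03%

10.03%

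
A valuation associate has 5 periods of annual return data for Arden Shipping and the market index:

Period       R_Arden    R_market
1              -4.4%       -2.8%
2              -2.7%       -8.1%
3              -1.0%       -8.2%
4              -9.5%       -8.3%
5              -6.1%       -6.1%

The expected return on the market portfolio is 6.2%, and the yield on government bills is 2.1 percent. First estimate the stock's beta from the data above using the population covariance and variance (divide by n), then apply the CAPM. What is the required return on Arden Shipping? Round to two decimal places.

2.04%

Mean R_i = (-4.4 − 2.7 − 1.0 − 9.5 − 6.1) / 5 = -4.7400%
Mean R_m = (-2.8 − 8.1 − 8.2 − 8.3 − 6.1) / 5 = -6.7000%
Σ(R_i − R̄_i)(R_m − R̄_m) = -0.3400  ⇒  Cov = -0.3400 / 5 = -0.0680
Σ(R_m − R̄_m)² = 22.3400  ⇒  Var(R_m) = 22.3400 / 5 = 4.4680
β = Cov / Var(R_m) = -0.0680 / 4.4680 = -0.0152
MRP = 6.2% − 2.1% = 4.10%
E(R) = R_f + β × MRP = 2.1% + -0.0152 × 4.1% = 2.04%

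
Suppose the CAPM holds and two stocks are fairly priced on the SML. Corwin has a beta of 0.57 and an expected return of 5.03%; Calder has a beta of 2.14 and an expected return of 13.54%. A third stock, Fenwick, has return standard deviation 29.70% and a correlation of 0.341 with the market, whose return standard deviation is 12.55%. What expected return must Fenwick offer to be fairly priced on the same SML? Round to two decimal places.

MRP = (13.54% − 5.03%) / (2.14 − 0.57) = 5.4204%
R_f = 5.03% − 0.57 × 5.4204% = 1.9404%
β_Fenwick = ρ·σ_i/σ_m = 0.341 × 29.70 / 12.55 = 0.8070
E(R_Fenwick) = R_f + β × MRP = 1.9404% + 0.8070 × 5.4204% = 6.31%

6.31%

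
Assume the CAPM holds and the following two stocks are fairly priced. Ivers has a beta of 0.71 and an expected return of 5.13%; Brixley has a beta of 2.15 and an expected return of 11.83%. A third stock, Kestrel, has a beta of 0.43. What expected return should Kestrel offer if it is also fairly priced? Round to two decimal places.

MRP (SML slope) = (11.83% − 5.13%) / (2.15 − 0.71) = 6.70% / 1.44 = 4.6528%
R_f (intercept) = 5.13% − 0.71 × 4.6528% = 1.8265%
E(R_Kestrel) = R_f + β × MRP = 1.8265% + 0.43 × 4.6528% = 3.83%

3.83%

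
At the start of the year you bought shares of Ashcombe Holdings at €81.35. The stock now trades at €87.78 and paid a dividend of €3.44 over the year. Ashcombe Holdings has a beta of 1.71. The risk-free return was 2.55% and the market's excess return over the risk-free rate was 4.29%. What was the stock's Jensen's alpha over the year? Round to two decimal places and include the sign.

Realised HPR = (P1 + D1 − P0) / P0 = (87.78 + 3.44 − 81.35) / 81.35 = 9.87 / 81.35 = 12.1328%
CAPM required = R_f + β·MRP = 2.55% + 1.71 × 4.29% = 9.8859%
α = realised − required = 12.1328% − 9.8859% = +2.25%

+2.25%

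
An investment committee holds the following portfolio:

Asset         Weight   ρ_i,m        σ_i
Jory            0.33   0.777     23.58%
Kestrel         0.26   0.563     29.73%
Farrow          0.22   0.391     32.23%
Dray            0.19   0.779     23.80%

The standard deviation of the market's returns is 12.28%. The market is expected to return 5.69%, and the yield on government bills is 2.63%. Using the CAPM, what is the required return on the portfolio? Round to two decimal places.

6.79%

β_Jory = 0.777 × 23.58% / 12.28% = 1.4920
β_Kestrel = 0.563 × 29.73% / 12.28% = 1.3630
β_Farrow = 0.391 × 32.23% / 12.28% = 1.0262
β_Dray = 0.779 × 23.80% / 12.28% = 1.5098
β_P = Σ w_i β_i = 0.33×1.4920 + 0.26×1.3630 + 0.22×1.0262 + 0.19×1.5098 = 1.3594
MRP = 5.69% − 2.63% = 3.06%
E(R_P) = R_f + β_P × MRP = 2.63% + 1.3594 × 3.06% = 6.79%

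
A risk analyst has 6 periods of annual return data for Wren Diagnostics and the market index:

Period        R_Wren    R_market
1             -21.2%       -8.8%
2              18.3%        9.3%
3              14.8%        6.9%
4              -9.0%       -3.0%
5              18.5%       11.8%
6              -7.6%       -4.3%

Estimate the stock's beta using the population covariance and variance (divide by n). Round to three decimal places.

2.000

Mean R_i = (-21.2 + 18.3 + 14.8 − 9.0 + 18.5 − 7.6) / 6 = 2.3000%
Mean R_m = (-8.8 + 9.3 + 6.9 − 3.0 + 11.8 − 4.3) / 6 = 1.9833%
Σ(R_i − R̄_i)(R_m − R̄_m) = 709.4800  ⇒  Cov = 709.4800 / 6 = 118.2467
Σ(R_m − R̄_m)² = 354.6683  ⇒  Var(R_m) = 354.6683 / 6 = 59.1114
β = Cov / Var(R_m) = 118.2467 / 59.1114 = 2.0004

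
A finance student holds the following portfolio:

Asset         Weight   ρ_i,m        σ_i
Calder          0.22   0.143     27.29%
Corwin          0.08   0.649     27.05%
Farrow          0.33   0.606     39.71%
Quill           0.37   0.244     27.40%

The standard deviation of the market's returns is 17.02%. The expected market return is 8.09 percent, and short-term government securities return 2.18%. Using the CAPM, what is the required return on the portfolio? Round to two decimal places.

6.58%

β_Calder = 0.143 × 27.29% / 17.02% = 0.2293
β_Corwin = 0.649 × 27.05% / 17.02% = 1.0315
β_Farrow = 0.606 × 39.71% / 17.02% = 1.4139
β_Quill = 0.244 × 27.40% / 17.02% = 0.3928
β_P = Σ w_i β_i = 0.22×0.2293 + 0.08×1.0315 + 0.33×1.4139 + 0.37×0.3928 = 0.7449
MRP = 8.09% − 2.18% = 5.91%
E(R_P) = R_f + β_P × MRP = 2.18% + 0.7449 × 5.91% = 6.58%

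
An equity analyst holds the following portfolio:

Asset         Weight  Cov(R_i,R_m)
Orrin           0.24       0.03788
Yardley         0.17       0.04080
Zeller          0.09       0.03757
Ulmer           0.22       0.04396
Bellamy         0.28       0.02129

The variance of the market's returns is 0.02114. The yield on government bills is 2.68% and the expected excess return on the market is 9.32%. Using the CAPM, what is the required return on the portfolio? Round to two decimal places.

β_Orrin = 0.03788 / 0.02114 = 1.7919
β_Yardley = 0.04080 / 0.02114 = 1.9300
β_Zeller = 0.03757 / 0.02114 = 1.7772
β_Ulmer = 0.04396 / 0.02114 = 2.0795
β_Bellamy = 0.02129 / 0.02114 = 1.0071
β_P = Σ w_i β_i = 0.24×1.7919 + 0.17×1.9300 + 0.09×1.7772 + 0.22×2.0795 + 0.28×1.0071 = 1.6576
E(R_P) = R_f + β_P × MRP = 2.68% + 1.6576 × 9.32% = 18.13%

18.13%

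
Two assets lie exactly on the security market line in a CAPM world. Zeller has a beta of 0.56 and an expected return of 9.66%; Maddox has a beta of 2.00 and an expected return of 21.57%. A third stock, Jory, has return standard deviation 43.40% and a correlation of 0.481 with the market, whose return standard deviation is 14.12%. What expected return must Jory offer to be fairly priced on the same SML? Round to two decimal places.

MRP = (21.57% − 9.66%) / (2.00 − 0.56) = 8.2708%
R_f = 9.66% − 0.56 × 8.2708% = 5.0284%
β_Jory = ρ·σ_i/σ_m = 0.481 × 43.40 / 14.12 = 1.4784
E(R_Jory) = R_f + β × MRP = 5.0284% + 1.4784 × 8.2708% = 17.26%

17.26%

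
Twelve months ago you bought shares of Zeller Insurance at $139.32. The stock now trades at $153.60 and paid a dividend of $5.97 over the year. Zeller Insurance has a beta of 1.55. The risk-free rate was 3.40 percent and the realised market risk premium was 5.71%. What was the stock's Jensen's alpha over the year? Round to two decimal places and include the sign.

Realised HPR = (P1 + D1 − P0) / P0 = (153.60 + 5.97 − 139.32) / 139.32 = 20.25 / 139.32 = 14.5349%
CAPM required = R_f + β·MRP = 3.40% + 1.55 × 5.71% = 12.2505%
α = realised − required = 14.5349% − 12.2505% = +2.28%

+2.28%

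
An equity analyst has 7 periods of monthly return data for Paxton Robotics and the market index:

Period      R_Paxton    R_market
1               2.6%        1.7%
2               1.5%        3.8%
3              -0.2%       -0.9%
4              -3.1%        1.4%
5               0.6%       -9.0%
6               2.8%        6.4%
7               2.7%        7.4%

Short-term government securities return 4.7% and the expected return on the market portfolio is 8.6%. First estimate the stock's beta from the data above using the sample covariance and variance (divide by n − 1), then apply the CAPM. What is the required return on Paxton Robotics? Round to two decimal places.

5.30%

Mean R_i = (2.6 + 1.5 − 0.2 − 3.1 + 0.6 + 2.8 + 2.7) / 7 = 0.9857%
Mean R_m = (1.7 + 3.8 − 0.9 + 1.4 − 9.0 + 6.4 + 7.4) / 7 = 1.5429%
Σ(R_i − R̄_i)(R_m − R̄_m) = 27.8143  ⇒  Cov = 27.8143 / 6 = 4.6357
Σ(R_m − R̄_m)² = 180.1571  ⇒  Var(R_m) = 180.1571 / 6 = 30.0262
β = Cov / Var(R_m) = 4.6357 / 30.0262 = 0.1544
MRP = 8.6% − 4.7% = 3.90%
E(R) = R_f + β × MRP = 4.7% + 0.1544 × 3.9% = 5.30%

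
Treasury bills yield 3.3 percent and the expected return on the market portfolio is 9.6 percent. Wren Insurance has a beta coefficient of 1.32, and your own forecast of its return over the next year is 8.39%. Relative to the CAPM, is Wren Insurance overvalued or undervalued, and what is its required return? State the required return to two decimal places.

Overvalued; required return 11.62%

MRP = 9.6% − 3.3% = 6.30%
Required return = R_f + β·MRP = 3.3% + 1.32 × 6.3% = 11.62%
Forecast 8.39% < required 11.62% → the stock plots below the SML → overvalued.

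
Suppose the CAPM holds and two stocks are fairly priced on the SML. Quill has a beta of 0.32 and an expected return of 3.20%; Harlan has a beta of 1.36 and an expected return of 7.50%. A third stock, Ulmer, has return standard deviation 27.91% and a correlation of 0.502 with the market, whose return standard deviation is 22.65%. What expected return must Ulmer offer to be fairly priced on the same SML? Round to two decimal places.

4.43%

MRP = (7.50% − 3.20%) / (1.36 − 0.32) = 4.1346%
R_f = 3.20% − 0.32 × 4.1346% = 1.8769%
β_Ulmer = ρ·σ_i/σ_m = 0.502 × 27.91 / 22.65 = 0.6186
E(R_Ulmer) = R_f + β × MRP = 1.8769% + 0.6186 × 4.1346% = 4.43%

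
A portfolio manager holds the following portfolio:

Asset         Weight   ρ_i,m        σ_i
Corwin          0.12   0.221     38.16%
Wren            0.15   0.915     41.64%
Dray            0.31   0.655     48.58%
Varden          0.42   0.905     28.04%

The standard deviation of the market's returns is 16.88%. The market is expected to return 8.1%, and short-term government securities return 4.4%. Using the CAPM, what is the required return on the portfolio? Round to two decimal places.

10.37%

β_Corwin = 0.221 × 38.16% / 16.88% = 0.4996
β_Wren = 0.915 × 41.64% / 16.88% = 2.2571
β_Dray = 0.655 × 48.58% / 16.88% = 1.8851
β_Varden = 0.905 × 28.04% / 16.88% = 1.5033
β_P = Σ w_i β_i = 0.12×0.4996 + 0.15×2.2571 + 0.31×1.8851 + 0.42×1.5033 = 1.6143
MRP = 8.1% − 4.4% = 3.70%
E(R_P) = R_f + β_P × MRP = 4.4% + 1.6143 × 3.7% = 10.37%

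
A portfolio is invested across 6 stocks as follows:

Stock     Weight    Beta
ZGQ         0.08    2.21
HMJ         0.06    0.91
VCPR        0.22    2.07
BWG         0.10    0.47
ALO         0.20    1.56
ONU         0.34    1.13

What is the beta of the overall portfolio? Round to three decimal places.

1.430

β_P = Σ w_i β_i = 0.08×2.21 + 0.06×0.91 + 0.22×2.07 + 0.10×0.47 + 0.20×1.56 + 0.34×1.13 = 1.4300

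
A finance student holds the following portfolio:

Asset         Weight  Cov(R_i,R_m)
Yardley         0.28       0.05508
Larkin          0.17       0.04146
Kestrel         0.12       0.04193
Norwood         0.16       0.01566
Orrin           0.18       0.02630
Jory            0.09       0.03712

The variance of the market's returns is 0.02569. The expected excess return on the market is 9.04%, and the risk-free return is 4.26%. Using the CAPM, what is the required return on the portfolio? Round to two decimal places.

β_Yardley = 0.05508 / 0.02569 = 2.1440
β_Larkin = 0.04146 / 0.02569 = 1.6139
β_Kestrel = 0.04193 / 0.02569 = 1.6322
β_Norwood = 0.01566 / 0.02569 = 0.6096
β_Orrin = 0.02630 / 0.02569 = 1.0237
β_Jory = 0.03712 / 0.02569 = 1.4449
β_P = Σ w_i β_i = 0.28×2.1440 + 0.17×1.6139 + 0.12×1.6322 + 0.16×0.6096 + 0.18×1.0237 + 0.09×1.4449 = 1.4824
E(R_P) = R_f + β_P × MRP = 4.26% + 1.4824 × 9.04% = 17.66%

17.66%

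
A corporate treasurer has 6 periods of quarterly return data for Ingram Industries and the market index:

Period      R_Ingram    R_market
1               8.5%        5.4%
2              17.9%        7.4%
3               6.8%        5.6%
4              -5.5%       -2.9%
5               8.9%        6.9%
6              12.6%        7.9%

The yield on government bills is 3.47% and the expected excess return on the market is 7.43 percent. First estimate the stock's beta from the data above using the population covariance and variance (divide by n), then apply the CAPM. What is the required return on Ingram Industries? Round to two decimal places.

16.81%

Mean R_i = (8.5 + 17.9 + 6.8 − 5.5 + 8.9 + 12.6) / 6 = 8.2000%
Mean R_m = (5.4 + 7.4 + 5.6 − 2.9 + 6.9 + 7.9) / 6 = 5.0500%
Σ(R_i − R̄_i)(R_m − R̄_m) = 144.8800  ⇒  Cov = 144.8800 / 6 = 24.1467
Σ(R_m − R̄_m)² = 80.6950  ⇒  Var(R_m) = 80.6950 / 6 = 13.4492
β = Cov / Var(R_m) = 24.1467 / 13.4492 = 1.7954
E(R) = R_f + β × MRP = 3.47% + 1.7954 × 7.43% = 16.81%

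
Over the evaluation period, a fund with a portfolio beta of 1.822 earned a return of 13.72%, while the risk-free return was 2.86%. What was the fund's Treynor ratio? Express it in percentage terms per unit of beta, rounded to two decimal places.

Treynor = (R_P − R_f) / β_P = (13.72% − 2.86%) / 1.8220 = 10.86% / 1.8220 = 5.96%

5.96%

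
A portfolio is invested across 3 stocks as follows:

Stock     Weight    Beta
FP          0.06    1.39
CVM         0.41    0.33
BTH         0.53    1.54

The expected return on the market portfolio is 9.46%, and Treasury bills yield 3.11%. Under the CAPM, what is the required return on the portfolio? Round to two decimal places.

9.68%

β_P = Σ w_i β_i = 0.06×1.39 + 0.41×0.33 + 0.53×1.54 = 1.0349
MRP = 9.46% − 3.11% = 6.35%
E(R_P) = R_f + β_P × MRP = 3.11% + 1.0349 × 6.35% = 9.68%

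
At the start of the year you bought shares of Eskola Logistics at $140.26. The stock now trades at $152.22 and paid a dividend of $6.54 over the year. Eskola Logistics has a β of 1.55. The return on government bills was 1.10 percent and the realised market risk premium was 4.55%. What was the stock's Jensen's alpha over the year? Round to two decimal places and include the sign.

Realised HPR = (P1 + D1 − P0) / P0 = (152.22 + 6.54 − 140.26) / 140.26 = 18.50 / 140.26 = 13.1898%
CAPM required = R_f + β·MRP = 1.10% + 1.55 × 4.55% = 8.1525%
α = realised − required = 13.1898% − 8.1525% = +5.04%

+5.04%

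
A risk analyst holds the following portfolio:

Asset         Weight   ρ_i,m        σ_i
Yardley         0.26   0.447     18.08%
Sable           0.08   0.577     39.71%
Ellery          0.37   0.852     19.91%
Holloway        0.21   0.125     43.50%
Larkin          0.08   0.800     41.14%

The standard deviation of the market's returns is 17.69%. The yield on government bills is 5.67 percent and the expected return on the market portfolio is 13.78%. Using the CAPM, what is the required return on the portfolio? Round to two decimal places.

12.08%

β_Yardley = 0.447 × 18.08% / 17.69% = 0.4569
β_Sable = 0.577 × 39.71% / 17.69% = 1.2952
β_Ellery = 0.852 × 19.91% / 17.69% = 0.9589
β_Holloway = 0.125 × 43.50% / 17.69% = 0.3074
β_Larkin = 0.800 × 41.14% / 17.69% = 1.8605
β_P = Σ w_i β_i = 0.26×0.4569 + 0.08×1.2952 + 0.37×0.9589 + 0.21×0.3074 + 0.08×1.8605 = 0.7906
MRP = 13.78% − 5.67% = 8.11%
E(R_P) = R_f + β_P × MRP = 5.67% + 0.7906 × 8.11% = 12.08%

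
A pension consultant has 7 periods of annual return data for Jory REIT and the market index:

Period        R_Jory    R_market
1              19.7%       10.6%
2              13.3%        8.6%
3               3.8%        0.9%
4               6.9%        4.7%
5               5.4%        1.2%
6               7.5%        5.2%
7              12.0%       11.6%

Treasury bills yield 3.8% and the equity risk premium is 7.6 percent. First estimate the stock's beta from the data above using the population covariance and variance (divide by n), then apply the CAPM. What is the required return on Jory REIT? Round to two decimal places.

12.34%

Mean R_i = (19.7 + 13.3 + 3.8 + 6.9 + 5.4 + 7.5 + 12.0) / 7 = 9.8000%
Mean R_m = (10.6 + 8.6 + 0.9 + 4.7 + 1.2 + 5.2 + 11.6) / 7 = 6.1143%
Σ(R_i − R̄_i)(R_m − R̄_m) = 124.2900  ⇒  Cov = 124.2900 / 7 = 17.7557
Σ(R_m − R̄_m)² = 110.5686  ⇒  Var(R_m) = 110.5686 / 7 = 15.7955
β = Cov / Var(R_m) = 17.7557 / 15.7955 = 1.1241
E(R) = R_f + β × MRP = 3.8% + 1.1241 × 7.6% = 12.34%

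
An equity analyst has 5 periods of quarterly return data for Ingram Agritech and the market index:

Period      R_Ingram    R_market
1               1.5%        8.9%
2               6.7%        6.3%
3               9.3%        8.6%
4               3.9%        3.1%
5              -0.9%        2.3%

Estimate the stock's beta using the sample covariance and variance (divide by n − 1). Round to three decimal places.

0.694

Mean R_i = (1.5 + 6.7 + 9.3 + 3.9 − 0.9) / 5 = 4.1000%
Mean R_m = (8.9 + 6.3 + 8.6 + 3.1 + 2.3) / 5 = 5.8400%
Σ(R_i − R̄_i)(R_m − R̄_m) = 25.8400  ⇒  Cov = 25.8400 / 4 = 6.4600
Σ(R_m − R̄_m)² = 37.2320  ⇒  Var(R_m) = 37.2320 / 4 = 9.3080
β = Cov / Var(R_m) = 6.4600 / 9.3080 = 0.6940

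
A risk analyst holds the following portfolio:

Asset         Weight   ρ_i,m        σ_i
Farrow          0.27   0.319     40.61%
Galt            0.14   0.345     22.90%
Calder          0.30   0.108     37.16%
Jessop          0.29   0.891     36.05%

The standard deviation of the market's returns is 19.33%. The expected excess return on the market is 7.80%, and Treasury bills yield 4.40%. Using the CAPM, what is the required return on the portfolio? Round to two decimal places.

β_Farrow = 0.319 × 40.61% / 19.33% = 0.6702
β_Galt = 0.345 × 22.90% / 19.33% = 0.4087
β_Calder = 0.108 × 37.16% / 19.33% = 0.2076
β_Jessop = 0.891 × 36.05% / 19.33% = 1.6617
β_P = Σ w_i β_i = 0.27×0.6702 + 0.14×0.4087 + 0.30×0.2076 + 0.29×1.6617 = 0.7823
E(R_P) = R_f + β_P × MRP = 4.40% + 0.7823 × 7.80% = 10.50%

10.50%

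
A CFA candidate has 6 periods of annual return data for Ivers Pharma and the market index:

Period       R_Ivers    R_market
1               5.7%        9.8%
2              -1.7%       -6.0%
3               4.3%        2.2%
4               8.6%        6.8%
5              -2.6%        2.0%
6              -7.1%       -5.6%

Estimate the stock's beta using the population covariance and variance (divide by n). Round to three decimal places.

Mean R_i = (5.7 − 1.7 + 4.3 + 8.6 − 2.6 − 7.1) / 6 = 1.2000%
Mean R_m = (9.8 − 6.0 + 2.2 + 6.8 + 2.0 − 5.6) / 6 = 1.5333%
Σ(R_i − R̄_i)(R_m − R̄_m) = 157.5200  ⇒  Cov = 157.5200 / 6 = 26.2533
Σ(R_m − R̄_m)² = 204.3733  ⇒  Var(R_m) = 204.3733 / 6 = 34.0622
β = Cov / Var(R_m) = 26.2533 / 34.0622 = 0.7707

0.771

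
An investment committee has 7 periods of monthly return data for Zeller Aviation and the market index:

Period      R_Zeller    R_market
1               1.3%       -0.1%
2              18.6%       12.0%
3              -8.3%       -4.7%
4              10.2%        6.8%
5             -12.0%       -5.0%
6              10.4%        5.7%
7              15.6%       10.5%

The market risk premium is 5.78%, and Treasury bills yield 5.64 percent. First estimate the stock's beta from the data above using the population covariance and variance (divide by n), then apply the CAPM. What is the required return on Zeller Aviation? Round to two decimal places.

Mean R_i = (1.3 + 18.6 − 8.3 + 10.2 − 12.0 + 10.4 + 15.6) / 7 = 5.1143%
Mean R_m = (-0.1 + 12.0 − 4.7 + 6.8 − 5.0 + 5.7 + 10.5) / 7 = 3.6000%
Σ(R_i − R̄_i)(R_m − R̄_m) = 485.6400  ⇒  Cov = 485.6400 / 7 = 69.3771
Σ(R_m − R̄_m)² = 289.3600  ⇒  Var(R_m) = 289.3600 / 7 = 41.3371
β = Cov / Var(R_m) = 69.3771 / 41.3371 = 1.6783
E(R) = R_f + β × MRP = 5.64% + 1.6783 × 5.78% = 15.34%

15.34%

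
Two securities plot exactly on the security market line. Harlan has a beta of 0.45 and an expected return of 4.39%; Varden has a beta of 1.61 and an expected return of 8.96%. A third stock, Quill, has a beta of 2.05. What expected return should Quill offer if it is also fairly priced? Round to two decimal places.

10.69%

MRP (SML slope) = (8.96% − 4.39%) / (1.61 − 0.45) = 4.57% / 1.16 = 3.9397%
R_f (intercept) = 4.39% − 0.45 × 3.9397% = 2.6171%
E(R_Quill) = R_f + β × MRP = 2.6171% + 2.05 × 3.9397% = 10.69%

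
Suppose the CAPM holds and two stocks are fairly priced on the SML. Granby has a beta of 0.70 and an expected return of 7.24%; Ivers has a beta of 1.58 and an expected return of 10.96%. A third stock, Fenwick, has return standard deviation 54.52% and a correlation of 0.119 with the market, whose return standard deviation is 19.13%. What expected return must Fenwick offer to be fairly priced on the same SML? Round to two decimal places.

5.71%

MRP = (10.96% − 7.24%) / (1.58 − 0.70) = 4.2273%
R_f = 7.24% − 0.70 × 4.2273% = 4.2809%
β_Fenwick = ρ·σ_i/σ_m = 0.119 × 54.52 / 19.13 = 0.3391
E(R_Fenwick) = R_f + β × MRP = 4.2809% + 0.3391 × 4.2273% = 5.71%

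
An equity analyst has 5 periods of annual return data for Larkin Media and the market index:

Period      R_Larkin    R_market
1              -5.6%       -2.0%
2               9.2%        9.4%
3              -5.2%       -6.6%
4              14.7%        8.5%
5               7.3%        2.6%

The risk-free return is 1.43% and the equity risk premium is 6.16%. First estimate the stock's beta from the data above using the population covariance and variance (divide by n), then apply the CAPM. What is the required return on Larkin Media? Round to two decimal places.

Mean R_i = (-5.6 + 9.2 − 5.2 + 14.7 + 7.3) / 5 = 4.0800%
Mean R_m = (-2.0 + 9.4 − 6.6 + 8.5 + 2.6) / 5 = 2.3800%
Σ(R_i − R̄_i)(R_m − R̄_m) = 227.3780  ⇒  Cov = 227.3780 / 5 = 45.4756
Σ(R_m − R̄_m)² = 186.6080  ⇒  Var(R_m) = 186.6080 / 5 = 37.3216
β = Cov / Var(R_m) = 45.4756 / 37.3216 = 1.2185
E(R) = R_f + β × MRP = 1.43% + 1.2185 × 6.16% = 8.94%

8.94%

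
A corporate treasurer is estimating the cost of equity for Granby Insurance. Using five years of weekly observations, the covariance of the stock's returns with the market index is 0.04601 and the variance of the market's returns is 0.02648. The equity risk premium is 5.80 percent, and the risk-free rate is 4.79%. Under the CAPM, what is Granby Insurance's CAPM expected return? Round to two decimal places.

β = Cov(R_i, R_m) / Var(R_m) = 0.04601 / 0.02648 = 1.7375
E(R) = R_f + β × MRP = 4.79% + 1.7375 × 5.80% = 14.87%

14.87%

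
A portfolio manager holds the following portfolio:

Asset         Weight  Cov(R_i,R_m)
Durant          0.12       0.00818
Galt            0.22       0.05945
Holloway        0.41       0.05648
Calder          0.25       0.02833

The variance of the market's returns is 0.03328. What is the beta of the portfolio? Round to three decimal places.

β_Durant = 0.00818 / 0.03328 = 0.2458
β_Galt = 0.05945 / 0.03328 = 1.7864
β_Holloway = 0.05648 / 0.03328 = 1.6971
β_Calder = 0.02833 / 0.03328 = 0.8513
β_P = Σ w_i β_i = 0.12×0.2458 + 0.22×1.7864 + 0.41×1.6971 + 0.25×0.8513 = 1.3311

1.331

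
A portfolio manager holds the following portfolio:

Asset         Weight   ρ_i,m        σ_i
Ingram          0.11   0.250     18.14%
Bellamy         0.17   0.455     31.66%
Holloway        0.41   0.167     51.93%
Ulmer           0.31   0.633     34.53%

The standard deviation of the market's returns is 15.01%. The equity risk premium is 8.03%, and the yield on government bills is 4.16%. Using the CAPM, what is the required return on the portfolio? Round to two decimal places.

β_Ingram = 0.250 × 18.14% / 15.01% = 0.3021
β_Bellamy = 0.455 × 31.66% / 15.01% = 0.9597
β_Holloway = 0.167 × 51.93% / 15.01% = 0.5778
β_Ulmer = 0.633 × 34.53% / 15.01% = 1.4562
β_P = Σ w_i β_i = 0.11×0.3021 + 0.17×0.9597 + 0.41×0.5778 + 0.31×1.4562 = 0.8847
E(R_P) = R_f + β_P × MRP = 4.16% + 0.8847 × 8.03% = 11.26%

11.26%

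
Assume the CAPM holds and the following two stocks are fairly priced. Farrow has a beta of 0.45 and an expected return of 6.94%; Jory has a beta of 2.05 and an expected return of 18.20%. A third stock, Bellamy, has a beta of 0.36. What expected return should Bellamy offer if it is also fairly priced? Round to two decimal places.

6.31%

MRP (SML slope) = (18.20% − 6.94%) / (2.05 − 0.45) = 11.26% / 1.60 = 7.0375%
R_f (intercept) = 6.94% − 0.45 × 7.0375% = 3.7731%
E(R_Bellamy) = R_f + β × MRP = 3.7731% + 0.36 × 7.0375% = 6.31%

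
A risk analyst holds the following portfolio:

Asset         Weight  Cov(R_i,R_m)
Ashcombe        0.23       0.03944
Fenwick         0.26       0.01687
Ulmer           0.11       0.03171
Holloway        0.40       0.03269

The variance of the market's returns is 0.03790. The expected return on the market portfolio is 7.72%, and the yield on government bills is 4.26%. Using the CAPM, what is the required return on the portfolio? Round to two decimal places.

β_Ashcombe = 0.03944 / 0.03790 = 1.0406
β_Fenwick = 0.01687 / 0.03790 = 0.4451
β_Ulmer = 0.03171 / 0.03790 = 0.8367
β_Holloway = 0.03269 / 0.03790 = 0.8625
β_P = Σ w_i β_i = 0.23×1.0406 + 0.26×0.4451 + 0.11×0.8367 + 0.40×0.8625 = 0.7921
MRP = 7.72% − 4.26% = 3.46%
E(R_P) = R_f + β_P × MRP = 4.26% + 0.7921 × 3.46% = 7.00%

7.00%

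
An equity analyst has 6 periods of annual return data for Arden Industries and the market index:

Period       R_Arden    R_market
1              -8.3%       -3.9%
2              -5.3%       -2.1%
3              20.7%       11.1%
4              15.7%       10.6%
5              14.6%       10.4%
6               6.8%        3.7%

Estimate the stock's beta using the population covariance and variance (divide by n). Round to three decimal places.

1.734

Mean R_i = (-8.3 − 5.3 + 20.7 + 15.7 + 14.6 + 6.8) / 6 = 7.3667%
Mean R_m = (-3.9 − 2.1 + 11.1 + 10.6 + 10.4 + 3.7) / 6 = 4.9667%
Σ(R_i − R̄_i)(R_m − R̄_m) = 397.1633  ⇒  Cov = 397.1633 / 6 = 66.1939
Σ(R_m − R̄_m)² = 229.0333  ⇒  Var(R_m) = 229.0333 / 6 = 38.1722
β = Cov / Var(R_m) = 66.1939 / 38.1722 = 1.7341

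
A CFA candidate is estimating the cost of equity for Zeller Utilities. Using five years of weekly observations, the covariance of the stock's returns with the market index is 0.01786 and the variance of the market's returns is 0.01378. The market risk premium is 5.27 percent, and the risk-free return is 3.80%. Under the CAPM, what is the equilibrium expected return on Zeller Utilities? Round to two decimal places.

10.63%

β = Cov(R_i, R_m) / Var(R_m) = 0.01786 / 0.01378 = 1.2961
E(R) = R_f + β × MRP = 3.80% + 1.2961 × 5.27% = 10.63%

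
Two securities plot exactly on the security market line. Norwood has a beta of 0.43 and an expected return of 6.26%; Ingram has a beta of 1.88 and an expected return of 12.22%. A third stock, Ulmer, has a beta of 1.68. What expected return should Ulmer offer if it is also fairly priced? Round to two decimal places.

11.40%

MRP (SML slope) = (12.22% − 6.26%) / (1.88 − 0.43) = 5.96% / 1.45 = 4.1103%
R_f (intercept) = 6.26% − 0.43 × 4.1103% = 4.4926%
E(R_Ulmer) = R_f + β × MRP = 4.4926% + 1.68 × 4.1103% = 11.40%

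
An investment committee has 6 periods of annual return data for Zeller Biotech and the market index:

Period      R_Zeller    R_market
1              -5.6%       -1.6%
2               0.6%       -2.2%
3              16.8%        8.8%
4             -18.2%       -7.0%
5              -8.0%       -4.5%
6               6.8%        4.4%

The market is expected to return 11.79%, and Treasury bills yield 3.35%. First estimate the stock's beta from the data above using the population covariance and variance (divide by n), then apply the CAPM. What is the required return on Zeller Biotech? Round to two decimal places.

20.26%

Mean R_i = (-5.6 + 0.6 + 16.8 − 18.2 − 8.0 + 6.8) / 6 = -1.2667%
Mean R_m = (-1.6 − 2.2 + 8.8 − 7.0 − 4.5 + 4.4) / 6 = -0.3500%
Σ(R_i − R̄_i)(R_m − R̄_m) = 346.1400  ⇒  Cov = 346.1400 / 6 = 57.6900
Σ(R_m − R̄_m)² = 172.7150  ⇒  Var(R_m) = 172.7150 / 6 = 28.7858
β = Cov / Var(R_m) = 57.6900 / 28.7858 = 2.0041
MRP = 11.79% − 3.35% = 8.44%
E(R) = R_f + β × MRP = 3.35% + 2.0041 × 8.44% = 20.26%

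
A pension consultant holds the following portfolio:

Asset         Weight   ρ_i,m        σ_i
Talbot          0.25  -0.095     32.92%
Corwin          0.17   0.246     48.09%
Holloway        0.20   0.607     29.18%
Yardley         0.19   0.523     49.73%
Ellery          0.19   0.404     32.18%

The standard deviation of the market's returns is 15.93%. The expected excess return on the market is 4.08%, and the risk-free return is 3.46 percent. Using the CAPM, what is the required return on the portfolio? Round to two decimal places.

β_Talbot = -0.095 × 32.92% / 15.93% = -0.1963
β_Corwin = 0.246 × 48.09% / 15.93% = 0.7426
β_Holloway = 0.607 × 29.18% / 15.93% = 1.1119
β_Yardley = 0.523 × 49.73% / 15.93% = 1.6327
β_Ellery = 0.404 × 32.18% / 15.93% = 0.8161
β_P = Σ w_i β_i = 0.25×-0.1963 + 0.17×0.7426 + 0.20×1.1119 + 0.19×1.6327 + 0.19×0.8161 = 0.7648
E(R_P) = R_f + β_P × MRP = 3.46% + 0.7648 × 4.08% = 6.58%

6.58%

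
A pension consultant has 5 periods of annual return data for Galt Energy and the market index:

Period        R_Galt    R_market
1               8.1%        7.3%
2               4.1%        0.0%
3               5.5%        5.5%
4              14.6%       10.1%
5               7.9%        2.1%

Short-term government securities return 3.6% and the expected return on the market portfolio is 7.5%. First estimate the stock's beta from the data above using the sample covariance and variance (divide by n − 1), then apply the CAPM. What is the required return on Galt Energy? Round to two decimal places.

6.75%

Mean R_i = (8.1 + 4.1 + 5.5 + 14.6 + 7.9) / 5 = 8.0400%
Mean R_m = (7.3 + 0.0 + 5.5 + 10.1 + 2.1) / 5 = 5.0000%
Σ(R_i − R̄_i)(R_m − R̄_m) = 52.4300  ⇒  Cov = 52.4300 / 4 = 13.1075
Σ(R_m − R̄_m)² = 64.9600  ⇒  Var(R_m) = 64.9600 / 4 = 16.2400
β = Cov / Var(R_m) = 13.1075 / 16.2400 = 0.8071
MRP = 7.5% − 3.6% = 3.90%
E(R) = R_f + β × MRP = 3.6% + 0.8071 × 3.9% = 6.75%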